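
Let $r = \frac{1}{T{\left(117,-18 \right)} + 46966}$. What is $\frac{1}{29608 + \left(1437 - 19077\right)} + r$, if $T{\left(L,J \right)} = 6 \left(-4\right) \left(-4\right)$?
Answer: $\frac{29515}{281619008} \approx 0.0001048$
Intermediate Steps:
$T{\left(L,J \right)} = 96$ ($T{\left(L,J \right)} = \left(-24\right) \left(-4\right) = 96$)
$r = \frac{1}{47062}$ ($r = \frac{1}{96 + 46966} = \frac{1}{47062} \approx 2.1249 \cdot 10^{-5}$)
$\frac{1}{29608 + \left(1437 - 19077\right)} + r = \frac{1}{29608 + \left(1437 - 19077\right)} + \frac{1}{47062} = \frac{1}{29608 - 17640} + \frac{1}{47062} = \frac{1}{11968} + \frac{1}{47062} = \frac{29515}{281619008}$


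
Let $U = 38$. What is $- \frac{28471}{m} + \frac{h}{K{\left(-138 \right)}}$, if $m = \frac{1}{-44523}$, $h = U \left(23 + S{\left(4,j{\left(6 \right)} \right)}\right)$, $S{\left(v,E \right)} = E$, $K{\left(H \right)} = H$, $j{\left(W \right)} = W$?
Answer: $\frac{87465388426}{69} \approx 1.2676 \cdot 10^{9}$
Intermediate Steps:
$h = 1102$ ($h = 38 \left(23 + 6\right) = 38 \cdot 29 = 1102$)
$m = - \frac{1}{44523} \approx -2.246 \cdot 10^{-5}$
$- \frac{28471}{m} + \frac{h}{K{\left(-138 \right)}} = - \frac{28471}{- \frac{1}{44523}} + \frac{1102}{-138} = \left(-28471\right) \left(-44523\right) + 1102 \left(- \frac{1}{138}\right) = 1267614333 - \frac{551}{69} = \frac{87465388426}{69}$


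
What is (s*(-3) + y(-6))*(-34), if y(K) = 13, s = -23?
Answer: -2788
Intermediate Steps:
(s*(-3) + y(-6))*(-34) = (-23*(-3) + 13)*(-34) = (69 + 13)*(-34) = 82*(-34) = -2788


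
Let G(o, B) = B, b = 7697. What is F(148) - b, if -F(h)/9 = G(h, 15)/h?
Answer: -1139291/148 ≈ -7697.9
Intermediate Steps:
F(h) = -135/h
F(148) - b = -135/148 - 1*7697 = -135*1/148 - 7697 = -135/148 - 7697 = -1139291/148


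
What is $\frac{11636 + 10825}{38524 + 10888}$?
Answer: $\frac{22461}{49412} \approx 0.45457$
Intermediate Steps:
$\frac{11636 + 10825}{38524 + 10888} = \frac{22461}{49412}$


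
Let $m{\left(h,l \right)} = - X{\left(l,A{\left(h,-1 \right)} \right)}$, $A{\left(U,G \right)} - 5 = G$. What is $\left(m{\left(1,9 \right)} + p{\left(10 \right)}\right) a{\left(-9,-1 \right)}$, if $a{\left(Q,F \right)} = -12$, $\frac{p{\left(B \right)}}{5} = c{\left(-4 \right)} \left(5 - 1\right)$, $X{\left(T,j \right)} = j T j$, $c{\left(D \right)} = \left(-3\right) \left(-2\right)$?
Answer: $288$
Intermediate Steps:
$A{\left(U,G \right)} = 5 + G$
$c{\left(D \right)} = 6$
$X{\left(T,j \right)} = T j^{2}$ ($X{\left(T,j \right)} = T j j = T j^{2}$)
$m{\left(h,l \right)} = - 16 l$ ($m{\left(h,l \right)} = - l \left(5 - 1\right)^{2} = - l 4^{2} = - l 16 = - 16 l$)
$p{\left(B \right)} = 120$ ($p{\left(B \right)} = 5 \cdot 6 \left(5 - 1\right) = 5 \cdot 6 \cdot 4 = 5 \cdot 24 = 120$)
$\left(m{\left(1,9 \right)} + p{\left(10 \right)}\right) a{\left(-9,-1 \right)} = \left(\left(-16\right) 9 + 120\right) \left(-12\right) = \left(-144 + 120\right) \left(-12\right) = \left(-24\right) \left(-12\right) = 288$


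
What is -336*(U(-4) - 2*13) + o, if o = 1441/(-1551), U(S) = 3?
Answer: 1089517/141 ≈ 7727.1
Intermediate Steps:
o = -131/141 (o = 1441*(-1/1551) = -131/141 ≈ -0.92908)
-336*(U(-4) - 2*13) + o = -336*(3 - 2*13) - 131/141 = -336*(3 - 26) - 131/141 = -336*(-23) - 131/141 = 7728 - 131/141 = 1089517/141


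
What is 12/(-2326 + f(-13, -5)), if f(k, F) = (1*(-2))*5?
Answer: -3/584 ≈ -0.0051370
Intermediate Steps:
f(k, F) = -10 (f(k, F) = -2*5 = -10)
12/(-2326 + f(-13, -5)) = 12/(-2326 - 10) = 12/(-2336) = -1/2336*12 = -3/584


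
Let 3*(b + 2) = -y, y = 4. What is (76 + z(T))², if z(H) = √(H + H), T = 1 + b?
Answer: (228 + I*√42)²/9 ≈ 5771.3 + 328.36*I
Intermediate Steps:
b = -10/3 (b = -2 + (-1*4)/3 = -2 + (⅓)*(-4) = -2 - 4/3 = -10/3 ≈ -3.3333)
T = -7/3 (T = 1 - 10/3 = -7/3 ≈ -2.3333)
z(H) = √2*√H (z(H) = √(2*H) = √2*√H)
(76 + z(T))² = (76 + √2*√(-7/3))² = (76 + √2*(I*√21/3))² = (76 + I*√42/3)²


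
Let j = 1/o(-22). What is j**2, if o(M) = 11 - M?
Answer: 1/1089 ≈ 0.00091827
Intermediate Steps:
j = 1/33 (j = 1/(11 - 1*(-22)) = 1/(11 + 22) = 1/33 ≈ 0.030303)
j**2 = (1/33)**2 = 1/1089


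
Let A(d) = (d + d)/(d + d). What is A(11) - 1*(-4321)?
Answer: 4322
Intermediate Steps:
A(d) = 1 (A(d) = (2*d)/((2*d)) = (2*d)*(1/(2*d)) = 1)
A(11) - 1*(-4321) = 1 - 1*(-4321) = 1 + 4321 = 4322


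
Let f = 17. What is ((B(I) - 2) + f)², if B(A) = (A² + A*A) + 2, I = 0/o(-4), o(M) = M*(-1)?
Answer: 289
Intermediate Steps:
o(M) = -M
I = 0 (I = 0/((-1*(-4))) = 0/4 = 0*(¼) = 0)
B(A) = 2 + 2*A² (B(A) = (A² + A²) + 2 = 2*A² + 2 = 2 + 2*A²)
((B(I) - 2) + f)² = (((2 + 2*0²) - 2) + 17)² = (((2 + 2*0) - 2) + 17)² = (((2 + 0) - 2) + 17)² = ((2 - 2) + 17)² = (0 + 17)² = 17² = 289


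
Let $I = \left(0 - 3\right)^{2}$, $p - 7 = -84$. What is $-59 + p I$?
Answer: $-752$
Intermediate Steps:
$p = -77$ ($p = 7 - 84 = -77$)
$I = 9$ ($I = \left(-3\right)^{2} = 9$)
$-59 + p I = -59 - 693 = -752$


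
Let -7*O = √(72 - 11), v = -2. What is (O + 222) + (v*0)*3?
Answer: 222 - √61/7 ≈ 220.88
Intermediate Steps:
O = -√61/7 (O = -√(72 - 11)/7 = -√61/7 ≈ -1.1157)
(O + 222) + (v*0)*3 = (-√61/7 + 222) - 2*0*3 = (222 - √61/7) + 0*3 = (222 - √61/7) + 0 = 222 - √61/7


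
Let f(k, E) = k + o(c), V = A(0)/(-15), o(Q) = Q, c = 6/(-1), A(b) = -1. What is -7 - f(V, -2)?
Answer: -16/15 ≈ -1.0667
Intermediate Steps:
c = -6 (c = 6*(-1) = -6)
V = 1/15 (V = -1/(-15) = -1*(-1/15) = 1/15 ≈ 0.066667)
f(k, E) = -6 + k (f(k, E) = k - 6 = -6 + k)
-7 - f(V, -2) = -7 - (-6 + 1/15) = -7 - 1*(-89/15) = -7 + 89/15 = -16/15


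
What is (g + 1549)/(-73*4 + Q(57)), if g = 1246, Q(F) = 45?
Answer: -215/19 ≈ -11.316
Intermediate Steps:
(g + 1549)/(-73*4 + Q(57)) = (1246 + 1549)/(-73*4 + 45) = 2795/(-292 + 45) = 2795/(-247) = 2795*(-1/247) = -215/19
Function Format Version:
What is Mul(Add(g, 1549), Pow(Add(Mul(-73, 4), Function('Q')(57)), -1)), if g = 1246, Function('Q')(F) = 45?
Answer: Rational(-215, 19) ≈ -11.316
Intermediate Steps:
Mul(Add(g, 1549), Pow(Add(Mul(-73, 4), Function('Q')(57)), -1)) = Mul(Add(1246, 1549), Pow(Add(Mul(-73, 4), 45), -1)) = Mul(2795, Pow(Add(-292, 45), -1)) = Mul(2795, Pow(-247, -1)) = Mul(2795, Rational(-1, 247)) = Rational(-215, 19)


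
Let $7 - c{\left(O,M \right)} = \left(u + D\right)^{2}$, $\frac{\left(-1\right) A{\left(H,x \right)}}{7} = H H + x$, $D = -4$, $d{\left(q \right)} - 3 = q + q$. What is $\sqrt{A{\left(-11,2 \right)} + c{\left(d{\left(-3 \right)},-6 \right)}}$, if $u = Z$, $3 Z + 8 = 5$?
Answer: $i \sqrt{879} \approx 29.648 i$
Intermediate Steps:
$d{\left(q \right)} = 3 + 2 q$ ($d{\left(q \right)} = 3 + \left(q + q\right) = 3 + 2 q$)
$Z = -1$ ($Z = - \frac{8}{3} + \frac{1}{3} \cdot 5 = - \frac{8}{3} + \frac{5}{3} = -1$)
$u = -1$
$A{\left(H,x \right)} = - 7 x - 7 H^{2}$ ($A{\left(H,x \right)} = - 7 \left(H H + x\right) = - 7 \left(H^{2} + x\right) = - 7 \left(x + H^{2}\right) = - 7 x - 7 H^{2}$)
$c{\left(O,M \right)} = -18$ ($c{\left(O,M \right)} = 7 - \left(-1 - 4\right)^{2} = 7 - \left(-5\right)^{2} = 7 - 25 = -18$)
$\sqrt{A{\left(-11,2 \right)} + c{\left(d{\left(-3 \right)},-6 \right)}} = \sqrt{\left(\left(-7\right) 2 - 7 \left(-11\right)^{2}\right) - 18} = \sqrt{\left(-14 - 847\right) - 18} = \sqrt{-861 - 18} = \sqrt{-879} = i \sqrt{879}$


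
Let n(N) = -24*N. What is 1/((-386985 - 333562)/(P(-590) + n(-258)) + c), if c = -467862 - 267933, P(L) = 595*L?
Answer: -344858/253744071563 ≈ -1.3591e-6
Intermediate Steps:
c = -735795
1/((-386985 - 333562)/(P(-590) + n(-258)) + c) = 1/((-386985 - 333562)/(595*(-590) - 24*(-258)) - 735795) = 1/(-720547/(-351050 + 6192) - 735795) = 1/(-720547/(-344858) - 735795) = 1/(-720547*(-1/344858) - 735795) = 1/(720547/344858 - 735795) = 1/(-253744071563/344858) = -344858/253744071563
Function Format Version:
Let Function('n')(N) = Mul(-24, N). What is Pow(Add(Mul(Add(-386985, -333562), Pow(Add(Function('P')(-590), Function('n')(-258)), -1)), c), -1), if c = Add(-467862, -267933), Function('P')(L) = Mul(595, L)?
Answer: Rational(-344858, 253744071563) ≈ -1.3591e-6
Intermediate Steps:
c = -735795
Pow(Add(Mul(Add(-386985, -333562), Pow(Add(Function('P')(-590), Function('n')(-258)), -1)), c), -1) = Pow(Add(Mul(Add(-386985, -333562), Pow(Add(Mul(595, -590), Mul(-24, -258)), -1)), -735795), -1) = Pow(Add(Mul(-720547, Pow(Add(-351050, 6192), -1)), -735795), -1) = Pow(Add(Mul(-720547, Pow(-344858, -1)), -735795), -1) = Pow(Add(Mul(-720547, Rational(-1, 344858)), -735795), -1) = Pow(Add(Rational(720547, 344858), -735795), -1) = Pow(Rational(-253744071563, 344858), -1) = Rational(-344858, 253744071563)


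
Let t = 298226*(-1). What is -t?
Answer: 298226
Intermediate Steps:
t = -298226
-t = -1*(-298226) = 298226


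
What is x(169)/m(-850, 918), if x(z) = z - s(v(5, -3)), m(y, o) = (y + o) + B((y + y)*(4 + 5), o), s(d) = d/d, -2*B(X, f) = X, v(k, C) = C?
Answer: 84/3859 ≈ 0.021767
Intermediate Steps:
B(X, f) = -X/2
s(d) = 1
m(y, o) = o - 8*y (m(y, o) = (y + o) - (y + y)*(4 + 5)/2 = (o + y) - 2*y*9/2 = (o + y) - 9*y = o - 8*y)
x(z) = -1 + z (x(z) = z - 1*1 = z - 1 = -1 + z)
x(169)/m(-850, 918) = (-1 + 169)/(918 - 8*(-850)) = 168/(918 + 6800) = 168/7718 = 168*(1/7718) = 84/3859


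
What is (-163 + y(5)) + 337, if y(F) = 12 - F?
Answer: 181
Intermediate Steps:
(-163 + y(5)) + 337 = (-163 + (12 - 1*5)) + 337 = (-163 + (12 - 5)) + 337 = (-163 + 7) + 337 = -156 + 337 = 181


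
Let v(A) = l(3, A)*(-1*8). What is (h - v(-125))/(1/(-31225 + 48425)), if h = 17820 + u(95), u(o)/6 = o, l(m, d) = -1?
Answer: 316170400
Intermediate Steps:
v(A) = 8 (v(A) = -(-1)*8 = -1*(-8) = 8)
u(o) = 6*o
h = 18390 (h = 17820 + 6*95 = 17820 + 570 = 18390)
(h - v(-125))/(1/(-31225 + 48425)) = (18390 - 1*8)/(1/(-31225 + 48425)) = (18390 - 8)/(1/17200) = 18382/(1/17200) = 18382*17200 = 316170400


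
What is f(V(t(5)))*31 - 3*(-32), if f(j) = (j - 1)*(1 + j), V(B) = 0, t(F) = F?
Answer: 65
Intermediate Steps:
f(j) = (1 + j)*(-1 + j) (f(j) = (-1 + j)*(1 + j) = (1 + j)*(-1 + j))
f(V(t(5)))*31 - 3*(-32) = (-1 + 0²)*31 - 3*(-32) = (-1 + 0)*31 + 96 = -1*31 + 96 = -31 + 96 = 65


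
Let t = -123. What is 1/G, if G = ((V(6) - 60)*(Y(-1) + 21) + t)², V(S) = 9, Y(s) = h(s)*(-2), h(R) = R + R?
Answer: 1/1954404 ≈ 5.1167e-7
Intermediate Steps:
h(R) = 2*R
Y(s) = -4*s (Y(s) = (2*s)*(-2) = -4*s)
G = 1954404 (G = ((9 - 60)*(-4*(-1) + 21) - 123)² = (-51*(4 + 21) - 123)² = (-51*25 - 123)² = (-1275 - 123)² = (-1398)² = 1954404)
1/G = 1/1954404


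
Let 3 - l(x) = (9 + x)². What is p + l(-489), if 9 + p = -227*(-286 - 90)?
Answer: -145054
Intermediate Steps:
l(x) = 3 - (9 + x)²
p = 85343 (p = -9 - 227*(-286 - 90) = -9 - 227*(-376) = -9 + 85352 = 85343)
p + l(-489) = 85343 + (3 - (9 - 489)²) = 85343 + (3 - 1*(-480)²) = 85343 + (3 - 1*230400) = 85343 + (3 - 230400) = 85343 - 230397 = -145054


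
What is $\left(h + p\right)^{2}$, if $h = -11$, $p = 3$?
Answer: $64$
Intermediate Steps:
$\left(h + p\right)^{2} = \left(-11 + 3\right)^{2} = \left(-8\right)^{2} = 64$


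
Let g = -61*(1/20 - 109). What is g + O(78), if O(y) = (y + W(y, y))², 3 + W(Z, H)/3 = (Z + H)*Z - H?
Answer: 26410591339/20 ≈ 1.3205e+9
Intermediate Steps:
W(Z, H) = -9 - 3*H + 3*Z*(H + Z) (W(Z, H) = -9 + 3*((Z + H)*Z - H) = -9 + 3*((H + Z)*Z - H) = -9 + 3*(Z*(H + Z) - H) = -9 + 3*(-H + Z*(H + Z)) = -9 + (-3*H + 3*Z*(H + Z)) = -9 - 3*H + 3*Z*(H + Z))
O(y) = (-9 - 2*y + 6*y²)² (O(y) = (y + (-9 - 3*y + 3*y² + 3*y*y))² = (y + (-9 - 3*y + 3*y² + 3*y²))² = (y + (-9 - 3*y + 6*y²))² = (-9 - 2*y + 6*y²)²)
g = 132919/20 (g = -61*(1/20 - 109) = -61*(-2179/20) = 132919/20 ≈ 6646.0)
g + O(78) = 132919/20 + (-9 - 2*78 + 6*78²)² = 132919/20 + (-9 - 156 + 6*6084)² = 132919/20 + (-9 - 156 + 36504)² = 132919/20 + 36339² = 132919/20 + 1320522921 = 26410591339/20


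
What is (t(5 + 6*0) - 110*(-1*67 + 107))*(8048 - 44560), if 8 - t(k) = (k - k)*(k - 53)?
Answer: 160360704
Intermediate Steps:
t(k) = 8 (t(k) = 8 - (k - k)*(k - 53) = 8 - 0*(-53 + k) = 8 - 1*0 = 8 + 0 = 8)
(t(5 + 6*0) - 110*(-1*67 + 107))*(8048 - 44560) = (8 - 110*(-1*67 + 107))*(8048 - 44560) = (8 - 110*(-67 + 107))*(-36512) = (8 - 110*40)*(-36512) = (8 - 4400)*(-36512) = -4392*(-36512) = 160360704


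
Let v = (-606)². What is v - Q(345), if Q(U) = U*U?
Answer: 248211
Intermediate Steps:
Q(U) = U²
v = 367236
v - Q(345) = 367236 - 1*345² = 367236 - 1*119025 = 367236 - 119025 = 248211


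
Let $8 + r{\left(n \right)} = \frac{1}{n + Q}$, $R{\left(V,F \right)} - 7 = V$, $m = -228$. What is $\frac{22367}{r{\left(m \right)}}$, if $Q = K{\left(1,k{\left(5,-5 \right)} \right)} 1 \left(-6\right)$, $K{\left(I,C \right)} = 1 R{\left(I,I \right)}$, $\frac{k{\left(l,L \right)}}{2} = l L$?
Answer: $- \frac{6173292}{2209} \approx -2794.6$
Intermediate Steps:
$R{\left(V,F \right)} = 7 + V$
$k{\left(l,L \right)} = 2 L l$ ($k{\left(l,L \right)} = 2 l L = 2 L l$)
$K{\left(I,C \right)} = 7 + I$ ($K{\left(I,C \right)} = 1 \left(7 + I\right) = 7 + I$)
$Q = -48$ ($Q = \left(7 + 1\right) 1 \left(-6\right) = 8 \cdot 1 \left(-6\right) = 8 \left(-6\right) = -48$)
$r{\left(n \right)} = -8 + \frac{1}{-48 + n}$ ($r{\left(n \right)} = -8 + \frac{1}{n - 48} = -8 + \frac{1}{-48 + n}$)
$\frac{22367}{r{\left(m \right)}} = \frac{22367}{\frac{1}{-48 - 228} \left(385 - -1824\right)} = \frac{22367}{\frac{1}{-276} \left(385 + 1824\right)} = \frac{22367}{\left(- \frac{1}{276}\right) 2209} = \frac{22367}{- \frac{2209}{276}} = 22367 \left(- \frac{276}{2209}\right) = - \frac{6173292}{2209}$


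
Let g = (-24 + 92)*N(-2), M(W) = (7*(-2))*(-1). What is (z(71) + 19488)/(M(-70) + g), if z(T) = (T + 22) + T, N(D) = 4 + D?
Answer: 9826/75 ≈ 131.01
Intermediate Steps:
M(W) = 14 (M(W) = -14*(-1) = 14)
z(T) = 22 + 2*T (z(T) = (22 + T) + T = 22 + 2*T)
g = 136 (g = (-24 + 92)*(4 - 2) = 68*2 = 136)
(z(71) + 19488)/(M(-70) + g) = ((22 + 2*71) + 19488)/(14 + 136) = ((22 + 142) + 19488)/150 = (164 + 19488)*(1/150) = 19652*(1/150) = 9826/75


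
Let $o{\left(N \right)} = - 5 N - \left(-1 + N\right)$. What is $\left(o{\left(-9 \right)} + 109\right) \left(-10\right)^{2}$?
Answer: $16400$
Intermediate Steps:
$o{\left(N \right)} = 1 - 6 N$
$\left(o{\left(-9 \right)} + 109\right) \left(-10\right)^{2} = \left(\left(1 - -54\right) + 109\right) \left(-10\right)^{2} = \left(\left(1 + 54\right) + 109\right) 100 = \left(55 + 109\right) 100 = 164 \cdot 100 = 16400$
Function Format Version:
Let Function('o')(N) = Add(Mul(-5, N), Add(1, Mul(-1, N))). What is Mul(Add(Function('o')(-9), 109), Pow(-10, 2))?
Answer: 16400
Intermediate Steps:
Function('o')(N) = Add(1, Mul(-6, N))
Mul(Add(Function('o')(-9), 109), Pow(-10, 2)) = Mul(Add(Add(1, Mul(-6, -9)), 109), Pow(-10, 2)) = Mul(Add(Add(1, 54), 109), 100) = Mul(Add(55, 109), 100) = Mul(164, 100) = 16400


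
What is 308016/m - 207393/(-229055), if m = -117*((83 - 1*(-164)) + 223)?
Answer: -657200709/139952605 ≈ -4.6959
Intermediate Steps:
m = -54990 (m = -117*((83 + 164) + 223) = -117*(247 + 223) = -117*470 = -54990)
308016/m - 207393/(-229055) = 308016/(-54990) - 207393/(-229055) = 308016*(-1/54990) - 207393*(-1/229055) = -17112/3055 + 207393/229055 = -657200709/139952605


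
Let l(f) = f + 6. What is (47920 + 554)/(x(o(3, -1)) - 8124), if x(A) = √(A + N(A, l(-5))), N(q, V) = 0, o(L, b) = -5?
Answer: -393802776/65999381 - 48474*I*√5/65999381 ≈ -5.9668 - 0.0016423*I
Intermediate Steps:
l(f) = 6 + f
x(A) = √A (x(A) = √(A + 0) = √A)
(47920 + 554)/(x(o(3, -1)) - 8124) = (47920 + 554)/(√(-5) - 8124) = 48474/(I*√5 - 8124) = 48474/(-8124 + I*√5)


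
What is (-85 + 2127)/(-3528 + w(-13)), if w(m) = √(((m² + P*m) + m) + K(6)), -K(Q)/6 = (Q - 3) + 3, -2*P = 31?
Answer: -14408352/24892925 - 2042*√1286/24892925 ≈ -0.58175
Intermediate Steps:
P = -31/2 (P = -½*31 = -31/2 ≈ -15.500)
K(Q) = -6*Q (K(Q) = -6*((Q - 3) + 3) = -6*((-3 + Q) + 3) = -6*Q)
w(m) = √(-36 + m² - 29*m/2) (w(m) = √(((m² - 31*m/2) + m) - 6*6) = √((m² - 29*m/2) - 36) = √(-36 + m² - 29*m/2))
(-85 + 2127)/(-3528 + w(-13)) = (-85 + 2127)/(-3528 + √(-144 - 58*(-13) + 4*(-13)²)/2) = 2042/(-3528 + √(-144 + 754 + 4*169)/2) = 2042/(-3528 + √(-144 + 754 + 676)/2) = 2042/(-3528 + √1286/2)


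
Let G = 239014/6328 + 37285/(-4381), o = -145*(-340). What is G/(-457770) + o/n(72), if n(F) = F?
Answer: 13034449469167219/19036114592040 ≈ 684.72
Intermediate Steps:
o = 49300
G = 405590427/13861484 (G = 239014*(1/6328) + 37285*(-1/4381) = 119507/3164 - 37285/4381 = 405590427/13861484 ≈ 29.260)
G/(-457770) + o/n(72) = (405590427/13861484)/(-457770) + 49300/72 = (405590427/13861484)*(-1/457770) + 49300*(1/72) = -135196809/2115123843560 + 12325/18 = 13034449469167219/19036114592040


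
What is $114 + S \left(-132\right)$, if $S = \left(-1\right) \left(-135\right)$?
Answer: $-17706$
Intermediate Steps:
$S = 135$
$114 + S \left(-132\right) = 114 + 135 \left(-132\right) = 114 - 17820 = -17706$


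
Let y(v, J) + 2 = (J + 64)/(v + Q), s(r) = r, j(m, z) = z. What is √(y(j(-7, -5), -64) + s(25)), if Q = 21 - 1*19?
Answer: √23 ≈ 4.7958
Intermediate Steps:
Q = 2 (Q = 21 - 19 = 2)
y(v, J) = -2 + (64 + J)/(2 + v) (y(v, J) = -2 + (J + 64)/(v + 2) = -2 + (64 + J)/(2 + v))
√(y(j(-7, -5), -64) + s(25)) = √((60 - 64 - 2*(-5))/(2 - 5) + 25) = √((60 - 64 + 10)/(-3) + 25) = √(-⅓*6 + 25) = √(-2 + 25) = √23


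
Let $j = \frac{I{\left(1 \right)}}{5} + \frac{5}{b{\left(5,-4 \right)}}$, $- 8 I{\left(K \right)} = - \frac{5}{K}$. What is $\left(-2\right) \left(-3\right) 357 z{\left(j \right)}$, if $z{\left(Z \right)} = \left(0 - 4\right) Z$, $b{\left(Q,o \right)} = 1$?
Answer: $-43911$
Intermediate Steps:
$I{\left(K \right)} = \frac{5}{8 K}$ ($I{\left(K \right)} = - \frac{\left(-5\right) \frac{1}{K}}{8} = \frac{5}{8 K}$)
$j = \frac{41}{8}$ ($j = \frac{\frac{5}{8} \cdot 1^{-1}}{5} + \frac{5}{1} = \frac{5}{8} \cdot 1 \cdot \frac{1}{5} + 5 \cdot 1 = \frac{5}{8} \cdot \frac{1}{5} + 5 = \frac{1}{8} + 5 = \frac{41}{8} \approx 5.125$)
$z{\left(Z \right)} = - 4 Z$
$\left(-2\right) \left(-3\right) 357 z{\left(j \right)} = \left(-2\right) \left(-3\right) 357 \left(\left(-4\right) \frac{41}{8}\right) = 6 \cdot 357 \left(- \frac{41}{2}\right) = 2142 \left(- \frac{41}{2}\right) = -43911$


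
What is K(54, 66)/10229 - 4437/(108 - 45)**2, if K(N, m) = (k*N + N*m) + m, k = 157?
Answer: 296731/4510989 ≈ 0.065780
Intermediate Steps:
K(N, m) = m + 157*N + N*m (K(N, m) = (157*N + N*m) + m = m + 157*N + N*m)
K(54, 66)/10229 - 4437/(108 - 45)**2 = (66 + 157*54 + 54*66)/10229 - 4437/(108 - 45)**2 = (66 + 8478 + 3564)*(1/10229) - 4437/(63**2) = 12108*(1/10229) - 4437/3969 = 12108/10229 - 4437*1/3969 = 12108/10229 - 493/441 = 296731/4510989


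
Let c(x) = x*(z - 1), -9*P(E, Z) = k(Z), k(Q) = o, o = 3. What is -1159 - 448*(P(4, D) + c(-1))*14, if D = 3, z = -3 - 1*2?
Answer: -110101/3 ≈ -36700.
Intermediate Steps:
z = -5 (z = -3 - 2 = -5)
k(Q) = 3
P(E, Z) = -⅓ (P(E, Z) = -⅑*3 = -⅓)
c(x) = -6*x (c(x) = x*(-5 - 1) = x*(-6) = -6*x)
-1159 - 448*(P(4, D) + c(-1))*14 = -1159 - 448*(-⅓ - 6*(-1))*14 = -1159 - 448*(-⅓ + 6)*14 = -1159 - 7616*14/3 = -1159 - 448*238/3 = -1159 - 106624/3 = -110101/3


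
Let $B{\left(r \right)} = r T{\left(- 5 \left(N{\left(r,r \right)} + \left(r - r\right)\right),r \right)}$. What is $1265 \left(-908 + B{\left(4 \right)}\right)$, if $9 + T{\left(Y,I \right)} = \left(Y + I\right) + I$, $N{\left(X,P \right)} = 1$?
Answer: $-1178980$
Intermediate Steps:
$T{\left(Y,I \right)} = -9 + Y + 2 I$ ($T{\left(Y,I \right)} = -9 + \left(\left(Y + I\right) + I\right) = -9 + \left(\left(I + Y\right) + I\right) = -9 + \left(Y + 2 I\right) = -9 + Y + 2 I$)
$B{\left(r \right)} = r \left(-14 + 2 r\right)$ ($B{\left(r \right)} = r \left(-9 - 5 \left(1 + \left(r - r\right)\right) + 2 r\right) = r \left(-9 - 5 \left(1 + 0\right) + 2 r\right) = r \left(-9 - 5 + 2 r\right) = r \left(-14 + 2 r\right)$)
$1265 \left(-908 + B{\left(4 \right)}\right) = 1265 \left(-908 + 2 \cdot 4 \left(-7 + 4\right)\right) = 1265 \left(-908 + 2 \cdot 4 \left(-3\right)\right) = 1265 \left(-908 - 24\right) = 1265 \left(-932\right) = -1178980$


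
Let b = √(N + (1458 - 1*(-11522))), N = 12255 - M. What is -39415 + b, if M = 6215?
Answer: -39415 + 2*√4755 ≈ -39277.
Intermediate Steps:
N = 6040 (N = 12255 - 1*6215 = 12255 - 6215 = 6040)
b = 2*√4755 (b = √(6040 + (1458 - 1*(-11522))) = √(6040 + (1458 + 11522)) = √(6040 + 12980) = √19020 = 2*√4755 ≈ 137.91)
-39415 + b = -39415 + 2*√4755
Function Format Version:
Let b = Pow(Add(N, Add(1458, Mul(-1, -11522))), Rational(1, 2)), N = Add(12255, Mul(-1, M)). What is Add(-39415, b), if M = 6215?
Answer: Add(-39415, Mul(2, Pow(4755, Rational(1, 2)))) ≈ -39277.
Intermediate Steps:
N = 6040 (N = Add(12255, Mul(-1, 6215)) = Add(12255, -6215) = 6040)
b = Mul(2, Pow(4755, Rational(1, 2))) (b = Pow(Add(6040, Add(1458, Mul(-1, -11522))), Rational(1, 2)) = Pow(Add(6040, Add(1458, 11522)), Rational(1, 2)) = Pow(Add(6040, 12980), Rational(1, 2)) = Pow(19020, Rational(1, 2)) = Mul(2, Pow(4755, Rational(1, 2))) ≈ 137.91)
Add(-39415, b) = Add(-39415, Mul(2, Pow(4755, Rational(1, 2))))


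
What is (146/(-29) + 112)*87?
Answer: 9306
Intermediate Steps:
(146/(-29) + 112)*87 = (146*(-1/29) + 112)*87 = (-146/29 + 112)*87 = (3102/29)*87 = 9306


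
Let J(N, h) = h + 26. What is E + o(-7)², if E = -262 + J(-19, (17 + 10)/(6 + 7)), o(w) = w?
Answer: -2404/13 ≈ -184.92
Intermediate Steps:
J(N, h) = 26 + h
E = -3041/13 (E = -262 + (26 + (17 + 10)/(6 + 7)) = -262 + (26 + 27/13) = -262 + 365/13 = -3041/13 ≈ -233.92)
E + o(-7)² = -3041/13 + (-7)² = -3041/13 + 49 = -2404/13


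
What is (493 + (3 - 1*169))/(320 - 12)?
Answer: 327/308 ≈ 1.0617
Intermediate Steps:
(493 + (3 - 1*169))/(320 - 12) = (493 + (3 - 169))/308 = (493 - 166)*(1/308) = 327*(1/308) = 327/308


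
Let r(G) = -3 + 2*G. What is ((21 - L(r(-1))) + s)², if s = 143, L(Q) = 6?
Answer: 24964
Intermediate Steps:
((21 - L(r(-1))) + s)² = ((21 - 1*6) + 143)² = ((21 - 6) + 143)² = (15 + 143)² = 158² = 24964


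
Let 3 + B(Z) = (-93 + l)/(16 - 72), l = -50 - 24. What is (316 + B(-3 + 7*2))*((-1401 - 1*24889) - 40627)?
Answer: -1184096315/56 ≈ -2.1145e+7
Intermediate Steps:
l = -74
B(Z) = -1/56 (B(Z) = -3 + (-93 - 74)/(16 - 72) = -3 - 167/(-56) = -3 - 167*(-1/56) = -3 + 167/56 = -1/56)
(316 + B(-3 + 7*2))*((-1401 - 1*24889) - 40627) = (316 - 1/56)*((-1401 - 1*24889) - 40627) = 17695*((-1401 - 24889) - 40627)/56 = 17695*(-26290 - 40627)/56 = (17695/56)*(-66917) = -1184096315/56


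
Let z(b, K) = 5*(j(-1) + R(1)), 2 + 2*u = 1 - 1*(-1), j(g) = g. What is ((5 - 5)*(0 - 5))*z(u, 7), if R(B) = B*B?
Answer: 0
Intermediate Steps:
R(B) = B**2
u = 0 (u = -1 + (1 - 1*(-1))/2 = -1 + (1 + 1)/2 = -1 + (1/2)*2 = -1 + 1 = 0)
z(b, K) = 0 (z(b, K) = 5*(-1 + 1**2) = 5*(-1 + 1) = 5*0 = 0)
((5 - 5)*(0 - 5))*z(u, 7) = ((5 - 5)*(0 - 5))*0 = (0*(-5))*0 = 0*0 = 0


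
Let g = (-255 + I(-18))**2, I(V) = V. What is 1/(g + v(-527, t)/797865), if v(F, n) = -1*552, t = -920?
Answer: 265955/19821360011 ≈ 1.3418e-5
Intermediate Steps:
v(F, n) = -552
g = 74529 (g = (-255 - 18)**2 = (-273)**2 = 74529)
1/(g + v(-527, t)/797865) = 1/(74529 - 552/797865) = 1/(74529 - 552*1/797865) = 1/(74529 - 184/265955) = 1/(19821360011/265955) = 265955/19821360011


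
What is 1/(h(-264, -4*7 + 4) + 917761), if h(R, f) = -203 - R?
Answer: 1/917822 ≈ 1.0895e-6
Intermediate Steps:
1/(h(-264, -4*7 + 4) + 917761) = 1/((-203 - 1*(-264)) + 917761) = 1/((-203 + 264) + 917761) = 1/(61 + 917761) = 1/917822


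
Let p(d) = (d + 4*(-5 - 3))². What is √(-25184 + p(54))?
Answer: 10*I*√247 ≈ 157.16*I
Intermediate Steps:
p(d) = (-32 + d)² (p(d) = (d + 4*(-8))² = (d - 32)² = (-32 + d)²)
√(-25184 + p(54)) = √(-25184 + (-32 + 54)²) = √(-25184 + 22²) = √(-25184 + 484) = √(-24700) = 10*I*√247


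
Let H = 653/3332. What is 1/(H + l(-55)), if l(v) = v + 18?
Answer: -3332/122631 ≈ -0.027171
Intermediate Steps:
l(v) = 18 + v
H = 653/3332 (H = 653*(1/3332) = 653/3332 ≈ 0.19598)
1/(H + l(-55)) = 1/(653/3332 + (18 - 55)) = 1/(653/3332 - 37) = 1/(-122631/3332) = -3332/122631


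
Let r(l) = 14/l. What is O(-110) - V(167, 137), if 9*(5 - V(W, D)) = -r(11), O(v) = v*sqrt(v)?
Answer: -509/99 - 110*I*sqrt(110) ≈ -5.1414 - 1153.7*I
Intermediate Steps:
O(v) = v**(3/2)
V(W, D) = 509/99 (V(W, D) = 5 - (-1)*14/11/9 = 5 - (-1)*14*(1/11)/9 = 5 - (-1)*14/(9*11) = 5 - 1/9*(-14/11) = 5 + 14/99 = 509/99)
O(-110) - V(167, 137) = (-110)**(3/2) - 1*509/99 = -110*I*sqrt(110) - 509/99 = -509/99 - 110*I*sqrt(110)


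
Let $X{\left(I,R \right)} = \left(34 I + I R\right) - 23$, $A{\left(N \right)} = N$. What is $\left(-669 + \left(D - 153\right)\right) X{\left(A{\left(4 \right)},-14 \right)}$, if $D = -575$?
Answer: $-79629$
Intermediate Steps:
$X{\left(I,R \right)} = -23 + 34 I + I R$
$\left(-669 + \left(D - 153\right)\right) X{\left(A{\left(4 \right)},-14 \right)} = \left(-669 - 728\right) \left(-23 + 34 \cdot 4 + 4 \left(-14\right)\right) = \left(-669 - 728\right) \left(-23 + 136 - 56\right) = \left(-1397\right) 57 = -79629$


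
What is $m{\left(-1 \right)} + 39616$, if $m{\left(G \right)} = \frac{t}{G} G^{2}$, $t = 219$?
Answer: $39397$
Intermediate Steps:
$m{\left(G \right)} = 219 G$ ($m{\left(G \right)} = \frac{219}{G} G^{2} = 219 G$)
$m{\left(-1 \right)} + 39616 = 219 \left(-1\right) + 39616 = -219 + 39616 = 39397$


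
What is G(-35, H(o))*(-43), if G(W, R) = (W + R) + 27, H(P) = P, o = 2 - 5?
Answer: 473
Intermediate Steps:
o = -3
G(W, R) = 27 + R + W (G(W, R) = (R + W) + 27 = 27 + R + W)
G(-35, H(o))*(-43) = (27 - 3 - 35)*(-43) = -11*(-43) = 473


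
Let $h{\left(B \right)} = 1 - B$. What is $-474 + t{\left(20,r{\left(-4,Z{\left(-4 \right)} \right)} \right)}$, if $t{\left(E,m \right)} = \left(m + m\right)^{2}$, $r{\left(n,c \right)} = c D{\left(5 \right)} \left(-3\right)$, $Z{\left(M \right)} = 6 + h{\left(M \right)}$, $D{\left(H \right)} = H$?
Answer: $108426$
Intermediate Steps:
$Z{\left(M \right)} = 7 - M$ ($Z{\left(M \right)} = 6 - \left(-1 + M\right) = 7 - M$)
$r{\left(n,c \right)} = - 15 c$ ($r{\left(n,c \right)} = c 5 \left(-3\right) = 5 c \left(-3\right) = - 15 c$)
$t{\left(E,m \right)} = 4 m^{2}$ ($t{\left(E,m \right)} = \left(2 m\right)^{2} = 4 m^{2}$)
$-474 + t{\left(20,r{\left(-4,Z{\left(-4 \right)} \right)} \right)} = -474 + 4 \left(- 15 \left(7 - -4\right)\right)^{2} = -474 + 4 \left(- 15 \left(7 + 4\right)\right)^{2} = -474 + 4 \left(\left(-15\right) 11\right)^{2} = -474 + 4 \left(-165\right)^{2} = -474 + 4 \cdot 27225 = -474 + 108900 = 108426$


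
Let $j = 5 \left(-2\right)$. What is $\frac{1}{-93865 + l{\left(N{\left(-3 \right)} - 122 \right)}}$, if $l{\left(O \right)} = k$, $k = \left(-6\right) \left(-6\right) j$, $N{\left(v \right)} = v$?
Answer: $- \frac{1}{94225} \approx -1.0613 \cdot 10^{-5}$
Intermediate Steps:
$j = -10$
$k = -360$ ($k = \left(-6\right) \left(-6\right) \left(-10\right) = 36 \left(-10\right) = -360$)
$l{\left(O \right)} = -360$
$\frac{1}{-93865 + l{\left(N{\left(-3 \right)} - 122 \right)}} = \frac{1}{-93865 - 360} = \frac{1}{-94225} = - \frac{1}{94225}$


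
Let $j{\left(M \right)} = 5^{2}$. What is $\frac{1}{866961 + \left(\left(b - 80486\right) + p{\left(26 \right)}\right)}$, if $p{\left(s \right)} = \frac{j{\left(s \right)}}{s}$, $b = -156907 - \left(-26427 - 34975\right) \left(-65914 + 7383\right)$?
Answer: $- \frac{26}{93425563219} \approx -2.783 \cdot 10^{-10}$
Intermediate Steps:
$j{\left(M \right)} = 25$
$b = -3594077369$ ($b = -156907 - \left(-61402\right) \left(-58531\right) = -156907 - 3593920462 = -3594077369$)
$p{\left(s \right)} = \frac{25}{s}$
$\frac{1}{866961 + \left(\left(b - 80486\right) + p{\left(26 \right)}\right)} = \frac{1}{866961 + \left(\left(-3594077369 - 80486\right) + \frac{25}{26}\right)} = \frac{1}{866961 + \left(-3594157855 + 25 \cdot \frac{1}{26}\right)} = \frac{1}{866961 + \left(-3594157855 + \frac{25}{26}\right)} = \frac{1}{866961 - \frac{93448104205}{26}} = \frac{1}{- \frac{93425563219}{26}} = - \frac{26}{93425563219}$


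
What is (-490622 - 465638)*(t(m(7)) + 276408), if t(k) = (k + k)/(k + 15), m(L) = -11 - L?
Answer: -264329389200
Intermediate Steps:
t(k) = 2*k/(15 + k) (t(k) = (2*k)/(15 + k) = 2*k/(15 + k))
(-490622 - 465638)*(t(m(7)) + 276408) = (-490622 - 465638)*(2*(-11 - 1*7)/(15 + (-11 - 1*7)) + 276408) = -956260*(2*(-11 - 7)/(15 + (-11 - 7)) + 276408) = -956260*(2*(-18)/(15 - 18) + 276408) = -956260*(2*(-18)/(-3) + 276408) = -956260*(2*(-18)*(-1/3) + 276408) = -956260*(12 + 276408) = -956260*276420 = -264329389200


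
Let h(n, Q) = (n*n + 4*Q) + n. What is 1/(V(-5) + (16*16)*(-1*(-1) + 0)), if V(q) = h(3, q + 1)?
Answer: 1/252 ≈ 0.0039683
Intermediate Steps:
h(n, Q) = n + n² + 4*Q (h(n, Q) = (n² + 4*Q) + n = n + n² + 4*Q)
V(q) = 16 + 4*q (V(q) = 3 + 3² + 4*(q + 1) = 3 + 9 + 4*(1 + q) = 3 + 9 + (4 + 4*q) = 16 + 4*q)
1/(V(-5) + (16*16)*(-1*(-1) + 0)) = 1/((16 + 4*(-5)) + (16*16)*(-1*(-1) + 0)) = 1/((16 - 20) + 256*(1 + 0)) = 1/(-4 + 256*1) = 1/(-4 + 256) = 1/252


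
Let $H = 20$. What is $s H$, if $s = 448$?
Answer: $8960$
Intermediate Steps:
$s H = 448 \cdot 20 = 8960$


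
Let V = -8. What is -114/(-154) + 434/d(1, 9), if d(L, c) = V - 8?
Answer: -16253/616 ≈ -26.385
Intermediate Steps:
d(L, c) = -16 (d(L, c) = -8 - 8 = -16)
-114/(-154) + 434/d(1, 9) = -114/(-154) + 434/(-16) = -114*(-1/154) + 434*(-1/16) = 57/77 - 217/8 = -16253/616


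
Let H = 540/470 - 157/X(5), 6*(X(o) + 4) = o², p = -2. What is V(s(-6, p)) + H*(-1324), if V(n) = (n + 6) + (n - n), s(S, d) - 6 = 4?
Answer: 58548032/47 ≈ 1.2457e+6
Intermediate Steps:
X(o) = -4 + o²/6
s(S, d) = 10 (s(S, d) = 6 + 4 = 10)
V(n) = 6 + n (V(n) = (6 + n) + 0 = 6 + n)
H = -44220/47 (H = 540/470 - 157/(-4 + (⅙)*5²) = 540*(1/470) - 157/(-4 + (⅙)*25) = 54/47 - 157/(-4 + 25/6) = 54/47 - 157/⅙ = 54/47 - 157*6 = 54/47 - 942 = -44220/47 ≈ -940.85)
V(s(-6, p)) + H*(-1324) = (6 + 10) - 44220/47*(-1324) = 16 + 58547280/47 = 58548032/47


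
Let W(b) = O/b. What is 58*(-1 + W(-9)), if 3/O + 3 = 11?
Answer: -725/12 ≈ -60.417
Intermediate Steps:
O = 3/8 (O = 3/(-3 + 11) = 3/8 ≈ 0.37500)
W(b) = 3/(8*b)
58*(-1 + W(-9)) = 58*(-1 + (3/8)/(-9)) = 58*(-1 + (3/8)*(-⅑)) = 58*(-1 - 1/24) = 58*(-25/24) = -725/12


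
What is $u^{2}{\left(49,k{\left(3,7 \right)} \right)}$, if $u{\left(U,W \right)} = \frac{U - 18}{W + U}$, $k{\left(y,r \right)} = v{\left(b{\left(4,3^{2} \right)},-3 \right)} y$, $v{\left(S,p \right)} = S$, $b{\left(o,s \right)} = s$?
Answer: $\frac{961}{5776} \approx 0.16638$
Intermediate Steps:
$k{\left(y,r \right)} = 9 y$ ($k{\left(y,r \right)} = 3^{2} y = 9 y$)
$u{\left(U,W \right)} = \frac{-18 + U}{U + W}$
$u^{2}{\left(49,k{\left(3,7 \right)} \right)} = \left(\frac{-18 + 49}{49 + 9 \cdot 3}\right)^{2} = \left(\frac{1}{49 + 27} \cdot 31\right)^{2} = \left(\frac{1}{76} \cdot 31\right)^{2} = \left(\frac{31}{76}\right)^{2} = \frac{961}{5776}$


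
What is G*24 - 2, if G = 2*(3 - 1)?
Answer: 94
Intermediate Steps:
G = 4 (G = 2*2 = 4)
G*24 - 2 = 4*24 - 2 = 96 - 2 = 94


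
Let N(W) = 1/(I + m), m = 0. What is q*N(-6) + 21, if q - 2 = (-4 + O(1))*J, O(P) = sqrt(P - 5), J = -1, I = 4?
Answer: 45/2 - I/2 ≈ 22.5 - 0.5*I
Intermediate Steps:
O(P) = sqrt(-5 + P)
q = 6 - 2*I (q = 2 + (-4 + sqrt(-5 + 1))*(-1) = 2 + (-4 + sqrt(-4))*(-1) = 2 + (-4 + 2*I)*(-1) = 2 + (4 - 2*I) = 6 - 2*I ≈ 6.0 - 2.0*I)
N(W) = 1/4 (N(W) = 1/(4 + 0) = 1/4)
q*N(-6) + 21 = (6 - 2*I)*(1/4) + 21 = (3/2 - I/2) + 21 = 45/2 - I/2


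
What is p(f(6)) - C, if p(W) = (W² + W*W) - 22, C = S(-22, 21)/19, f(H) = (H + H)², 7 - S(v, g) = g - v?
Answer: 787586/19 ≈ 41452.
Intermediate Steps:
S(v, g) = 7 + v - g (S(v, g) = 7 - (g - v) = 7 + (v - g) = 7 + v - g)
f(H) = 4*H² (f(H) = (2*H)² = 4*H²)
C = -36/19 (C = (7 - 22 - 1*21)/19 = (7 - 22 - 21)*(1/19) = -36*1/19 = -36/19 ≈ -1.8947)
p(W) = -22 + 2*W² (p(W) = (W² + W²) - 22 = 2*W² - 22 = -22 + 2*W²)
p(f(6)) - C = (-22 + 2*(4*6²)²) - 1*(-36/19) = (-22 + 2*(4*36)²) + 36/19 = (-22 + 2*144²) + 36/19 = (-22 + 2*20736) + 36/19 = (-22 + 41472) + 36/19 = 41450 + 36/19 = 787586/19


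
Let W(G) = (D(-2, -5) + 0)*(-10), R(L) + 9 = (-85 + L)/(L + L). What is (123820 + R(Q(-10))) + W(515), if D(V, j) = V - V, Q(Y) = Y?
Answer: 495263/4 ≈ 1.2382e+5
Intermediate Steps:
D(V, j) = 0
R(L) = -9 + (-85 + L)/(2*L) (R(L) = -9 + (-85 + L)/(L + L) = -9 + (-85 + L)/((2*L)) = -9 + (-85 + L)*(1/(2*L)) = -9 + (-85 + L)/(2*L))
W(G) = 0 (W(G) = (0 + 0)*(-10) = 0*(-10) = 0)
(123820 + R(Q(-10))) + W(515) = (123820 + (17/2)*(-5 - 1*(-10))/(-10)) + 0 = (123820 + (17/2)*(-⅒)*(-5 + 10)) + 0 = (123820 + (17/2)*(-⅒)*5) + 0 = (123820 - 17/4) + 0 = 495263/4 + 0 = 495263/4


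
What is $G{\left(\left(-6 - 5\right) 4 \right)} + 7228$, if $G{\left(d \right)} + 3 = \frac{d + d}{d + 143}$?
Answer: $\frac{65017}{9} \approx 7224.1$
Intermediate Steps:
$G{\left(d \right)} = -3 + \frac{2 d}{143 + d}$ ($G{\left(d \right)} = -3 + \frac{d + d}{d + 143} = -3 + \frac{2 d}{143 + d}$)
$G{\left(\left(-6 - 5\right) 4 \right)} + 7228 = \frac{-429 - \left(-6 - 5\right) 4}{143 + \left(-6 - 5\right) 4} + 7228 = \frac{-429 - \left(-11\right) 4}{143 - 44} + 7228 = \frac{-429 - -44}{143 - 44} + 7228 = \frac{-429 + 44}{99} + 7228 = \frac{1}{99} \left(-385\right) + 7228 = - \frac{35}{9} + 7228 = \frac{65017}{9}$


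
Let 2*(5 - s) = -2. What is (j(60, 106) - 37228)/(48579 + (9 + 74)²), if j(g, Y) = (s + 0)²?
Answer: -9298/13867 ≈ -0.67051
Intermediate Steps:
s = 6 (s = 5 - ½*(-2) = 5 + 1 = 6)
j(g, Y) = 36 (j(g, Y) = (6 + 0)² = 6² = 36)
(j(60, 106) - 37228)/(48579 + (9 + 74)²) = (36 - 37228)/(48579 + (9 + 74)²) = -37192/(48579 + 83²) = -37192/(48579 + 6889) = -37192/55468 = -37192*1/55468 = -9298/13867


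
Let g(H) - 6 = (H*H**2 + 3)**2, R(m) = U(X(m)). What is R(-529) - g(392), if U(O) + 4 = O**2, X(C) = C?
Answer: -3628410753156850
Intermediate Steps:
U(O) = -4 + O**2
R(m) = -4 + m**2
g(H) = 6 + (3 + H**3)**2 (g(H) = 6 + (H*H**2 + 3)**2 = 6 + (H**3 + 3)**2 = 6 + (3 + H**3)**2)
R(-529) - g(392) = (-4 + (-529)**2) - (6 + (3 + 392**3)**2) = (-4 + 279841) - (6 + (3 + 60236288)**2) = 279837 - (6 + 60236291**2) = 279837 - (6 + 3628410753436681) = 279837 - 1*3628410753436687 = 279837 - 3628410753436687 = -3628410753156850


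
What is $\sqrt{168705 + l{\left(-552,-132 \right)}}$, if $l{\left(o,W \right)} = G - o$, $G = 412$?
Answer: $\sqrt{169669} \approx 411.91$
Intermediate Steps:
$l{\left(o,W \right)} = 412 - o$
$\sqrt{168705 + l{\left(-552,-132 \right)}} = \sqrt{168705 + \left(412 - -552\right)} = \sqrt{168705 + \left(412 + 552\right)} = \sqrt{168705 + 964} = \sqrt{169669}$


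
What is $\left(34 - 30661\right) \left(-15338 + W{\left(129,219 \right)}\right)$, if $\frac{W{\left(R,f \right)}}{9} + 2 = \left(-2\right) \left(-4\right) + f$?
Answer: $407737251$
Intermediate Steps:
$W{\left(R,f \right)} = 54 + 9 f$ ($W{\left(R,f \right)} = -18 + 9 \left(\left(-2\right) \left(-4\right) + f\right) = -18 + 9 \left(8 + f\right) = -18 + \left(72 + 9 f\right) = 54 + 9 f$)
$\left(34 - 30661\right) \left(-15338 + W{\left(129,219 \right)}\right) = \left(34 - 30661\right) \left(-15338 + \left(54 + 9 \cdot 219\right)\right) = - 30627 \left(-15338 + \left(54 + 1971\right)\right) = - 30627 \left(-15338 + 2025\right) = \left(-30627\right) \left(-13313\right) = 407737251$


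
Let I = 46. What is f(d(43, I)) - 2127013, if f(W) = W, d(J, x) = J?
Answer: -2126970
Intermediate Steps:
f(d(43, I)) - 2127013 = 43 - 2127013 = -2126970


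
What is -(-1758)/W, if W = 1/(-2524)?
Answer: -4437192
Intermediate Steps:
W = -1/2524 ≈ -0.00039620
-(-1758)/W = -(-1758)/(-1/2524) = -(-1758)*(-2524) = -1*4437192 = -4437192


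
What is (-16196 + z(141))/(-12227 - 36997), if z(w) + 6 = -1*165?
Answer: 16367/49224 ≈ 0.33250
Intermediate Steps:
z(w) = -171 (z(w) = -6 - 1*165 = -6 - 165 = -171)
(-16196 + z(141))/(-12227 - 36997) = (-16196 - 171)/(-12227 - 36997) = -16367/(-49224) = -16367*(-1/49224) = 16367/49224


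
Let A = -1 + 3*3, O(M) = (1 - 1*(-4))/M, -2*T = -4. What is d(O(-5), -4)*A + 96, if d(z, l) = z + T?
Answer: 104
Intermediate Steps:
T = 2 (T = -½*(-4) = 2)
O(M) = 5/M (O(M) = (1 + 4)/M = 5/M)
A = 8 (A = -1 + 9 = 8)
d(z, l) = 2 + z (d(z, l) = z + 2 = 2 + z)
d(O(-5), -4)*A + 96 = (2 + 5/(-5))*8 + 96 = (2 + 5*(-⅕))*8 + 96 = (2 - 1)*8 + 96 = 1*8 + 96 = 8 + 96 = 104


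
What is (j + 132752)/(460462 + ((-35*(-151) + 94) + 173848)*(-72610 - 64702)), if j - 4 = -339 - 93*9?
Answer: -65790/12304778681 ≈ -5.3467e-6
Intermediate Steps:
j = -1172 (j = 4 + (-339 - 93*9) = 4 + (-339 - 837) = 4 - 1176 = -1172)
(j + 132752)/(460462 + ((-35*(-151) + 94) + 173848)*(-72610 - 64702)) = (-1172 + 132752)/(460462 + ((-35*(-151) + 94) + 173848)*(-72610 - 64702)) = 131580/(460462 + ((5285 + 94) + 173848)*(-137312)) = 131580/(460462 + (5379 + 173848)*(-137312)) = 131580/(460462 + 179227*(-137312)) = 131580/(460462 - 24610017824) = 131580/(-24609557362) = 131580*(-1/24609557362) = -65790/12304778681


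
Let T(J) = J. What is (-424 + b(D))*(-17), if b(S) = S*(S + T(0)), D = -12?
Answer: 4760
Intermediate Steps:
b(S) = S² (b(S) = S*(S + 0) = S*S = S²)
(-424 + b(D))*(-17) = (-424 + (-12)²)*(-17) = (-424 + 144)*(-17) = -280*(-17) = 4760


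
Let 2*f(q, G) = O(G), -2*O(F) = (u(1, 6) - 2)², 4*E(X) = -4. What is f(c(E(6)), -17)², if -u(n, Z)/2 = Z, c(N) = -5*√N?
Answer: 2401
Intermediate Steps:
E(X) = -1 (E(X) = (¼)*(-4) = -1)
u(n, Z) = -2*Z
O(F) = -98 (O(F) = -(-2*6 - 2)²/2 = -(-12 - 2)²/2 = -½*(-14)² = -½*196 = -98)
f(q, G) = -49 (f(q, G) = (½)*(-98) = -49)
f(c(E(6)), -17)² = (-49)² = 2401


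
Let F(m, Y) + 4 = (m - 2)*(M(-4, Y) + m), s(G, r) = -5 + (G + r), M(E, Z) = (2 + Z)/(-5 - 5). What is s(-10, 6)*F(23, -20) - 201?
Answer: -24261/5 ≈ -4852.2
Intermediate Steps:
M(E, Z) = -⅕ - Z/10 (M(E, Z) = (2 + Z)/(-10) = (2 + Z)*(-⅒) = -⅕ - Z/10)
s(G, r) = -5 + G + r
F(m, Y) = -4 + (-2 + m)*(-⅕ + m - Y/10) (F(m, Y) = -4 + (m - 2)*((-⅕ - Y/10) + m) = -4 + (-2 + m)*(-⅕ + m - Y/10))
s(-10, 6)*F(23, -20) - 201 = (-5 - 10 + 6)*(-18/5 + 23² - 11/5*23 + (⅕)*(-20) - ⅒*(-20)*23) - 201 = -9*(-18/5 + 529 - 253/5 - 4 + 46) - 201 = -9*2584/5 - 201 = -23256/5 - 201 = -24261/5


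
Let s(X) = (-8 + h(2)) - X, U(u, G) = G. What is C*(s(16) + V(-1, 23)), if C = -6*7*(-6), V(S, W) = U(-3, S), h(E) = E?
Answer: -5796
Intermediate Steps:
V(S, W) = S
C = 252 (C = -42*(-6) = 252)
s(X) = -6 - X (s(X) = (-8 + 2) - X = -6 - X)
C*(s(16) + V(-1, 23)) = 252*((-6 - 1*16) - 1) = 252*((-6 - 16) - 1) = 252*(-22 - 1) = 252*(-23) = -5796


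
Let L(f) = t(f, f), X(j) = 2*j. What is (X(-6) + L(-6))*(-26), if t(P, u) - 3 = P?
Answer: 390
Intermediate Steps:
t(P, u) = 3 + P
L(f) = 3 + f
(X(-6) + L(-6))*(-26) = (2*(-6) + (3 - 6))*(-26) = (-12 - 3)*(-26) = -15*(-26) = 390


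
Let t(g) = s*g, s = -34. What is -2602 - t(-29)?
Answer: -3588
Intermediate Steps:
t(g) = -34*g
-2602 - t(-29) = -2602 - (-34)*(-29) = -2602 - 1*986 = -2602 - 986 = -3588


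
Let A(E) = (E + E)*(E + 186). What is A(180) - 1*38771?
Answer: 92989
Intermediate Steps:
A(E) = 2*E*(186 + E) (A(E) = (2*E)*(186 + E) = 2*E*(186 + E))
A(180) - 1*38771 = 2*180*(186 + 180) - 1*38771 = 2*180*366 - 38771 = 131760 - 38771 = 92989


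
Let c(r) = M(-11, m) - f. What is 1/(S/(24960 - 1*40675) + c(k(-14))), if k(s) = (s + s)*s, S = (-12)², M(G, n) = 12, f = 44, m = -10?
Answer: -15715/503024 ≈ -0.031241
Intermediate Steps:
S = 144
k(s) = 2*s² (k(s) = (2*s)*s = 2*s²)
c(r) = -32 (c(r) = 12 - 1*44 = 12 - 44 = -32)
1/(S/(24960 - 1*40675) + c(k(-14))) = 1/(144/(24960 - 1*40675) - 32) = 1/(144/(24960 - 40675) - 32) = 1/(144/(-15715) - 32) = 1/(144*(-1/15715) - 32) = 1/(-144/15715 - 32) = 1/(-503024/15715) = -15715/503024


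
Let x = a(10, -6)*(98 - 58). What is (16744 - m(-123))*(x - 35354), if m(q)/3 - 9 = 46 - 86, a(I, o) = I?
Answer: -588520498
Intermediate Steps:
m(q) = -93 (m(q) = 27 + 3*(46 - 86) = 27 + 3*(-40) = 27 - 120 = -93)
x = 400 (x = 10*(98 - 58) = 10*40 = 400)
(16744 - m(-123))*(x - 35354) = (16744 - 1*(-93))*(400 - 35354) = (16744 + 93)*(-34954) = 16837*(-34954) = -588520498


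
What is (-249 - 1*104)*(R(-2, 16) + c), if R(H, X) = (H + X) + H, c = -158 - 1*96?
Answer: 85426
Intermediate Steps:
c = -254 (c = -158 - 96 = -254)
R(H, X) = X + 2*H
(-249 - 1*104)*(R(-2, 16) + c) = (-249 - 1*104)*((16 + 2*(-2)) - 254) = (-249 - 104)*((16 - 4) - 254) = -353*(12 - 254) = -353*(-242) = 85426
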